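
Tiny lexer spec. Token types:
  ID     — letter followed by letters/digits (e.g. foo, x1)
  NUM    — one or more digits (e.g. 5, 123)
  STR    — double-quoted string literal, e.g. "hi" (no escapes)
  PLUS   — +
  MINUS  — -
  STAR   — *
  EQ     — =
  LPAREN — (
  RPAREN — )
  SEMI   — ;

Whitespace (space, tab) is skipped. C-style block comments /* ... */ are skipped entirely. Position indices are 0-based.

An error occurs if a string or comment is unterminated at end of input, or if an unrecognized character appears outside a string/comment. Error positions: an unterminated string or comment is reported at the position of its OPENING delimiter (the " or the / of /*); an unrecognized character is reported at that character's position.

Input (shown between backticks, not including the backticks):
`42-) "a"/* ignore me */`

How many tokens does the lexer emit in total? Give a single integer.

pos=0: emit NUM '42' (now at pos=2)
pos=2: emit MINUS '-'
pos=3: emit RPAREN ')'
pos=5: enter STRING mode
pos=5: emit STR "a" (now at pos=8)
pos=8: enter COMMENT mode (saw '/*')
exit COMMENT mode (now at pos=23)
DONE. 4 tokens: [NUM, MINUS, RPAREN, STR]

Answer: 4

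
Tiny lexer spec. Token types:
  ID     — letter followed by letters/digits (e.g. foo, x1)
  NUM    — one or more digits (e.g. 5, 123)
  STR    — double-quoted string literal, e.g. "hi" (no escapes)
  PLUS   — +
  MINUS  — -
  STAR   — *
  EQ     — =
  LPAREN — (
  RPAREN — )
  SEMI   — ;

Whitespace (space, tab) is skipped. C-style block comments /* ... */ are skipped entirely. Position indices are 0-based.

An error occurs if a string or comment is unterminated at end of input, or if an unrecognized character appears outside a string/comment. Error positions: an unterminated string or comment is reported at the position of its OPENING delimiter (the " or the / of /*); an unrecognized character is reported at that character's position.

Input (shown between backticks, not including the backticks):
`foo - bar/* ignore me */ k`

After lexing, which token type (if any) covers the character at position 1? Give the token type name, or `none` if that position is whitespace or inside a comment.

Answer: ID

Derivation:
pos=0: emit ID 'foo' (now at pos=3)
pos=4: emit MINUS '-'
pos=6: emit ID 'bar' (now at pos=9)
pos=9: enter COMMENT mode (saw '/*')
exit COMMENT mode (now at pos=24)
pos=25: emit ID 'k' (now at pos=26)
DONE. 4 tokens: [ID, MINUS, ID, ID]
Position 1: char is 'o' -> ID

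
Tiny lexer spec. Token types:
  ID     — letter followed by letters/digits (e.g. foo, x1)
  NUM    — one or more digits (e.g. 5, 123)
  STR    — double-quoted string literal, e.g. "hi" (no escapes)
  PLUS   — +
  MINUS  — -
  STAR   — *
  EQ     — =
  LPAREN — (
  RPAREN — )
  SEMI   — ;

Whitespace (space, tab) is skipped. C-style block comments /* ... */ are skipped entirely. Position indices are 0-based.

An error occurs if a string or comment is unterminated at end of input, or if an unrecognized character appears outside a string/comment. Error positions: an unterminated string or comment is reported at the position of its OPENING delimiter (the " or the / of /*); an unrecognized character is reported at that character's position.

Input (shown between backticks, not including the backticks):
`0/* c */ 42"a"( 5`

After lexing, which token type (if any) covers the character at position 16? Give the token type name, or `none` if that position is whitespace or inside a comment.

pos=0: emit NUM '0' (now at pos=1)
pos=1: enter COMMENT mode (saw '/*')
exit COMMENT mode (now at pos=8)
pos=9: emit NUM '42' (now at pos=11)
pos=11: enter STRING mode
pos=11: emit STR "a" (now at pos=14)
pos=14: emit LPAREN '('
pos=16: emit NUM '5' (now at pos=17)
DONE. 5 tokens: [NUM, NUM, STR, LPAREN, NUM]
Position 16: char is '5' -> NUM

Answer: NUM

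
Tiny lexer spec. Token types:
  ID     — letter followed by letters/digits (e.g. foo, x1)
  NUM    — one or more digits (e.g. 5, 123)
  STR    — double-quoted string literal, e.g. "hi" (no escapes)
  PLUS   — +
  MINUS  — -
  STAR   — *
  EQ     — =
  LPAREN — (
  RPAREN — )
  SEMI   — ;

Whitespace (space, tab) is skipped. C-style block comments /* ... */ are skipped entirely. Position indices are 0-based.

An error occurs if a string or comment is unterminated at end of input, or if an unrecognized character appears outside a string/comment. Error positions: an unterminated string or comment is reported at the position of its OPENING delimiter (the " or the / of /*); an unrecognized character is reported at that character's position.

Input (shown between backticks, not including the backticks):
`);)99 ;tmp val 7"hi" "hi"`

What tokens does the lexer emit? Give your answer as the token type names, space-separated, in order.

pos=0: emit RPAREN ')'
pos=1: emit SEMI ';'
pos=2: emit RPAREN ')'
pos=3: emit NUM '99' (now at pos=5)
pos=6: emit SEMI ';'
pos=7: emit ID 'tmp' (now at pos=10)
pos=11: emit ID 'val' (now at pos=14)
pos=15: emit NUM '7' (now at pos=16)
pos=16: enter STRING mode
pos=16: emit STR "hi" (now at pos=20)
pos=21: enter STRING mode
pos=21: emit STR "hi" (now at pos=25)
DONE. 10 tokens: [RPAREN, SEMI, RPAREN, NUM, SEMI, ID, ID, NUM, STR, STR]

Answer: RPAREN SEMI RPAREN NUM SEMI ID ID NUM STR STR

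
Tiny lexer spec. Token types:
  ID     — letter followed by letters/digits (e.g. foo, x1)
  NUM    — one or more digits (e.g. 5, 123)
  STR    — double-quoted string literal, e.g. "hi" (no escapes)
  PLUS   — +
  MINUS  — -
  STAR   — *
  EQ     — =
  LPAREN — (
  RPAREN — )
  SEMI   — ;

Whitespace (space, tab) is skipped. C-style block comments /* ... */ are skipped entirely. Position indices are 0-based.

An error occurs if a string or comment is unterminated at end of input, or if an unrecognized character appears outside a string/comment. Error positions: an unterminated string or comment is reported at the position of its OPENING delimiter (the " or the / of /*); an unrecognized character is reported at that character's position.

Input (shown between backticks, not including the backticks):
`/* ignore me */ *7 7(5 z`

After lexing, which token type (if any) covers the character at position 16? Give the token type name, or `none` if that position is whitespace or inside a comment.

Answer: STAR

Derivation:
pos=0: enter COMMENT mode (saw '/*')
exit COMMENT mode (now at pos=15)
pos=16: emit STAR '*'
pos=17: emit NUM '7' (now at pos=18)
pos=19: emit NUM '7' (now at pos=20)
pos=20: emit LPAREN '('
pos=21: emit NUM '5' (now at pos=22)
pos=23: emit ID 'z' (now at pos=24)
DONE. 6 tokens: [STAR, NUM, NUM, LPAREN, NUM, ID]
Position 16: char is '*' -> STAR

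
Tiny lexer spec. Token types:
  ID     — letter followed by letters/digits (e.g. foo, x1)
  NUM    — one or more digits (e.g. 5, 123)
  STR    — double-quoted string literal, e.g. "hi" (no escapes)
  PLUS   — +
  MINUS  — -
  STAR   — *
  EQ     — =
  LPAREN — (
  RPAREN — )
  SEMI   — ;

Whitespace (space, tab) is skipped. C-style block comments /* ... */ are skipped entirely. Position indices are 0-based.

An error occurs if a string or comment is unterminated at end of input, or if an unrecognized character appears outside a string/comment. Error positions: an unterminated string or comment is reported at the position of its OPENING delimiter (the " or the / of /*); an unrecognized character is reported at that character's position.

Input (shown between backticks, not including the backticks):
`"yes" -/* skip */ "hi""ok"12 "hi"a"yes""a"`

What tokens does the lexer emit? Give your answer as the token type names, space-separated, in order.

Answer: STR MINUS STR STR NUM STR ID STR STR

Derivation:
pos=0: enter STRING mode
pos=0: emit STR "yes" (now at pos=5)
pos=6: emit MINUS '-'
pos=7: enter COMMENT mode (saw '/*')
exit COMMENT mode (now at pos=17)
pos=18: enter STRING mode
pos=18: emit STR "hi" (now at pos=22)
pos=22: enter STRING mode
pos=22: emit STR "ok" (now at pos=26)
pos=26: emit NUM '12' (now at pos=28)
pos=29: enter STRING mode
pos=29: emit STR "hi" (now at pos=33)
pos=33: emit ID 'a' (now at pos=34)
pos=34: enter STRING mode
pos=34: emit STR "yes" (now at pos=39)
pos=39: enter STRING mode
pos=39: emit STR "a" (now at pos=42)
DONE. 9 tokens: [STR, MINUS, STR, STR, NUM, STR, ID, STR, STR]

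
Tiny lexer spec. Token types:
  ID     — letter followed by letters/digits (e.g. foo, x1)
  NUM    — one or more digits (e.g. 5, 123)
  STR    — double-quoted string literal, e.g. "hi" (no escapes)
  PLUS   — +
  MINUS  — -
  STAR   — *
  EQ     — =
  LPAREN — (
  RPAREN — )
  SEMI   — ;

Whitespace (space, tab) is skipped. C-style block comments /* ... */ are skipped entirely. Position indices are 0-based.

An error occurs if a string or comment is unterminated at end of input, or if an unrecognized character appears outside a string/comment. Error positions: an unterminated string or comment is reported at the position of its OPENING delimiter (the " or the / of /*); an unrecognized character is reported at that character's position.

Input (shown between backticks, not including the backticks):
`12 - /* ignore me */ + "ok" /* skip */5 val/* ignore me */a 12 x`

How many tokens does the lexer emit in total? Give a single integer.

pos=0: emit NUM '12' (now at pos=2)
pos=3: emit MINUS '-'
pos=5: enter COMMENT mode (saw '/*')
exit COMMENT mode (now at pos=20)
pos=21: emit PLUS '+'
pos=23: enter STRING mode
pos=23: emit STR "ok" (now at pos=27)
pos=28: enter COMMENT mode (saw '/*')
exit COMMENT mode (now at pos=38)
pos=38: emit NUM '5' (now at pos=39)
pos=40: emit ID 'val' (now at pos=43)
pos=43: enter COMMENT mode (saw '/*')
exit COMMENT mode (now at pos=58)
pos=58: emit ID 'a' (now at pos=59)
pos=60: emit NUM '12' (now at pos=62)
pos=63: emit ID 'x' (now at pos=64)
DONE. 9 tokens: [NUM, MINUS, PLUS, STR, NUM, ID, ID, NUM, ID]

Answer: 9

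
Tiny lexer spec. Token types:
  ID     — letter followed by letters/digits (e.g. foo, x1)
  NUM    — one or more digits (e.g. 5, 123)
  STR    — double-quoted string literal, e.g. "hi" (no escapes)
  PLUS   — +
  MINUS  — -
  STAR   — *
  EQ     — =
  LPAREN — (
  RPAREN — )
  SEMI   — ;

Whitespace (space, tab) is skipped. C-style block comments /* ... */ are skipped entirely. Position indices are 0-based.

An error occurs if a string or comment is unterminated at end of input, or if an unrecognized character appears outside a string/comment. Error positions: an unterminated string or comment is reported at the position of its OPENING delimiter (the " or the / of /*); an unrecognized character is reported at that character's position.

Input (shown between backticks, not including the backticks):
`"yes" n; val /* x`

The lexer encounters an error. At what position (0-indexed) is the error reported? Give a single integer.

Answer: 13

Derivation:
pos=0: enter STRING mode
pos=0: emit STR "yes" (now at pos=5)
pos=6: emit ID 'n' (now at pos=7)
pos=7: emit SEMI ';'
pos=9: emit ID 'val' (now at pos=12)
pos=13: enter COMMENT mode (saw '/*')
pos=13: ERROR — unterminated comment (reached EOF)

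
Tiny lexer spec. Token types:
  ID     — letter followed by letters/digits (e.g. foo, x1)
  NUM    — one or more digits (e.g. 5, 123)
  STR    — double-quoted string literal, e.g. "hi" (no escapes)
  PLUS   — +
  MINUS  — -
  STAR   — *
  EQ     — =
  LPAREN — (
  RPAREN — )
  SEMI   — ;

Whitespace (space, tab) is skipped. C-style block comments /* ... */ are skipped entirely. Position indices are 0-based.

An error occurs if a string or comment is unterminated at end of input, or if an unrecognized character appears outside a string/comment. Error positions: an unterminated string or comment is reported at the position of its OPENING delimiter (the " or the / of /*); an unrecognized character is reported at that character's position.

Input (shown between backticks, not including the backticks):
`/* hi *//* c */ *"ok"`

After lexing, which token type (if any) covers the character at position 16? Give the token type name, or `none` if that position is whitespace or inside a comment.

pos=0: enter COMMENT mode (saw '/*')
exit COMMENT mode (now at pos=8)
pos=8: enter COMMENT mode (saw '/*')
exit COMMENT mode (now at pos=15)
pos=16: emit STAR '*'
pos=17: enter STRING mode
pos=17: emit STR "ok" (now at pos=21)
DONE. 2 tokens: [STAR, STR]
Position 16: char is '*' -> STAR

Answer: STAR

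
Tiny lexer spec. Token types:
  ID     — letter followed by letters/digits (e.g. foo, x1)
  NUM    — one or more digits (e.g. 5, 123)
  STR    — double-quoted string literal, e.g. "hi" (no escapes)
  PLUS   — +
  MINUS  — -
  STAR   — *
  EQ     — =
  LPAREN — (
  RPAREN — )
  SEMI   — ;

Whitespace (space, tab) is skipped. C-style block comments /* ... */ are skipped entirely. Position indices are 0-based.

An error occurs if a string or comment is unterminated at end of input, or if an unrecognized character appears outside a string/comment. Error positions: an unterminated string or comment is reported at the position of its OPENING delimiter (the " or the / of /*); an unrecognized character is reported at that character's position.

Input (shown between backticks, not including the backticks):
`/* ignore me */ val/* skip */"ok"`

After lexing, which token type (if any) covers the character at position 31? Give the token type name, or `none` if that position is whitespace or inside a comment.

pos=0: enter COMMENT mode (saw '/*')
exit COMMENT mode (now at pos=15)
pos=16: emit ID 'val' (now at pos=19)
pos=19: enter COMMENT mode (saw '/*')
exit COMMENT mode (now at pos=29)
pos=29: enter STRING mode
pos=29: emit STR "ok" (now at pos=33)
DONE. 2 tokens: [ID, STR]
Position 31: char is 'k' -> STR

Answer: STR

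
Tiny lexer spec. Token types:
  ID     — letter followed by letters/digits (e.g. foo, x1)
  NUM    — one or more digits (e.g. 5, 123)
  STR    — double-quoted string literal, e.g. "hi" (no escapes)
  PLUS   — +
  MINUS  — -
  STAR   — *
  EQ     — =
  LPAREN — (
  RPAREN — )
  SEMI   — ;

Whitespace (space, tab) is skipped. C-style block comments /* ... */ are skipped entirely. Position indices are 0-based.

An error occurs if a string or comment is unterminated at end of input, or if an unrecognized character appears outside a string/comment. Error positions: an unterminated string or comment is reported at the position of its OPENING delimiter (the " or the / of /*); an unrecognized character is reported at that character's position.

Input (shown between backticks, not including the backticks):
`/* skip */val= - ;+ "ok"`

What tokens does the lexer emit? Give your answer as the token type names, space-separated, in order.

pos=0: enter COMMENT mode (saw '/*')
exit COMMENT mode (now at pos=10)
pos=10: emit ID 'val' (now at pos=13)
pos=13: emit EQ '='
pos=15: emit MINUS '-'
pos=17: emit SEMI ';'
pos=18: emit PLUS '+'
pos=20: enter STRING mode
pos=20: emit STR "ok" (now at pos=24)
DONE. 6 tokens: [ID, EQ, MINUS, SEMI, PLUS, STR]

Answer: ID EQ MINUS SEMI PLUS STR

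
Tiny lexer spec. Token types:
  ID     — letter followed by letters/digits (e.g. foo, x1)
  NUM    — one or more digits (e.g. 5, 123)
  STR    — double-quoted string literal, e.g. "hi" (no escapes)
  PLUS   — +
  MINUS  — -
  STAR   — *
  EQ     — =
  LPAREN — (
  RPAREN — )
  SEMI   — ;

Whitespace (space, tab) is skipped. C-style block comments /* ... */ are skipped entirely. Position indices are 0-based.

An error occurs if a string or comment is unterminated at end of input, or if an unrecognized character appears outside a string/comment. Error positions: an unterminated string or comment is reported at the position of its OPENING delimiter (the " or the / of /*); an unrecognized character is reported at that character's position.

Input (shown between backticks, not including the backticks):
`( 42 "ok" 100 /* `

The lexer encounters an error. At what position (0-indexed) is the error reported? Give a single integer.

pos=0: emit LPAREN '('
pos=2: emit NUM '42' (now at pos=4)
pos=5: enter STRING mode
pos=5: emit STR "ok" (now at pos=9)
pos=10: emit NUM '100' (now at pos=13)
pos=14: enter COMMENT mode (saw '/*')
pos=14: ERROR — unterminated comment (reached EOF)

Answer: 14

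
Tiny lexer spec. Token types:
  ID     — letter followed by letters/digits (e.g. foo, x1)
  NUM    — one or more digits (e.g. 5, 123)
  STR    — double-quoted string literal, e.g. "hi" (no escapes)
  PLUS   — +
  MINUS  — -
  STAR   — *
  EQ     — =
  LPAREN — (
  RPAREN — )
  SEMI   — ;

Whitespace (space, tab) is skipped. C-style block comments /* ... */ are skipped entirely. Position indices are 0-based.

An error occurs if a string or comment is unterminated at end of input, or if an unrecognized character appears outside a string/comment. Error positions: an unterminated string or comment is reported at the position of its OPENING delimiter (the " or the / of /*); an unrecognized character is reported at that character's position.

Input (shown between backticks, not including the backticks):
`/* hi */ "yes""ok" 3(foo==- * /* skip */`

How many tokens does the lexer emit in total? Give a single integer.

Answer: 9

Derivation:
pos=0: enter COMMENT mode (saw '/*')
exit COMMENT mode (now at pos=8)
pos=9: enter STRING mode
pos=9: emit STR "yes" (now at pos=14)
pos=14: enter STRING mode
pos=14: emit STR "ok" (now at pos=18)
pos=19: emit NUM '3' (now at pos=20)
pos=20: emit LPAREN '('
pos=21: emit ID 'foo' (now at pos=24)
pos=24: emit EQ '='
pos=25: emit EQ '='
pos=26: emit MINUS '-'
pos=28: emit STAR '*'
pos=30: enter COMMENT mode (saw '/*')
exit COMMENT mode (now at pos=40)
DONE. 9 tokens: [STR, STR, NUM, LPAREN, ID, EQ, EQ, MINUS, STAR]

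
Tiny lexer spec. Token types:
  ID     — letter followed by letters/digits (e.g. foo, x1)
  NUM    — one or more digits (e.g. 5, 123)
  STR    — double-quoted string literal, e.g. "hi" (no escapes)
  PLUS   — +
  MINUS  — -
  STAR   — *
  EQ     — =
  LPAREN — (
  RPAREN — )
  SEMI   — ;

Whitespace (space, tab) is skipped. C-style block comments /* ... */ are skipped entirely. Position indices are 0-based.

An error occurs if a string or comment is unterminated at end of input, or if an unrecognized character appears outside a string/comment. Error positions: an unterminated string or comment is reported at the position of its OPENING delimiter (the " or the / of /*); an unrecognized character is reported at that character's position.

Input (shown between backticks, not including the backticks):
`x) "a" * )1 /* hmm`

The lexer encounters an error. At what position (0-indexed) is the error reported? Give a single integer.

pos=0: emit ID 'x' (now at pos=1)
pos=1: emit RPAREN ')'
pos=3: enter STRING mode
pos=3: emit STR "a" (now at pos=6)
pos=7: emit STAR '*'
pos=9: emit RPAREN ')'
pos=10: emit NUM '1' (now at pos=11)
pos=12: enter COMMENT mode (saw '/*')
pos=12: ERROR — unterminated comment (reached EOF)

Answer: 12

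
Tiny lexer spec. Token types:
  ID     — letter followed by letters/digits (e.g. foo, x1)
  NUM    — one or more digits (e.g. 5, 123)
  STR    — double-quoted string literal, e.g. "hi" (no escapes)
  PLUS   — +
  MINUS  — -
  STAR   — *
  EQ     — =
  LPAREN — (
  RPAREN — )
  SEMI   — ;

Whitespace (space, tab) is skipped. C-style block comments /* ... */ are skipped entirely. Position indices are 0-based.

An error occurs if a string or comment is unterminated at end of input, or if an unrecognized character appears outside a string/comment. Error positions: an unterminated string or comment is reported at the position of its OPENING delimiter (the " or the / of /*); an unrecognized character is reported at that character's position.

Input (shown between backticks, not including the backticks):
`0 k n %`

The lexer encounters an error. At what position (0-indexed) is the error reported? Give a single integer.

pos=0: emit NUM '0' (now at pos=1)
pos=2: emit ID 'k' (now at pos=3)
pos=4: emit ID 'n' (now at pos=5)
pos=6: ERROR — unrecognized char '%'

Answer: 6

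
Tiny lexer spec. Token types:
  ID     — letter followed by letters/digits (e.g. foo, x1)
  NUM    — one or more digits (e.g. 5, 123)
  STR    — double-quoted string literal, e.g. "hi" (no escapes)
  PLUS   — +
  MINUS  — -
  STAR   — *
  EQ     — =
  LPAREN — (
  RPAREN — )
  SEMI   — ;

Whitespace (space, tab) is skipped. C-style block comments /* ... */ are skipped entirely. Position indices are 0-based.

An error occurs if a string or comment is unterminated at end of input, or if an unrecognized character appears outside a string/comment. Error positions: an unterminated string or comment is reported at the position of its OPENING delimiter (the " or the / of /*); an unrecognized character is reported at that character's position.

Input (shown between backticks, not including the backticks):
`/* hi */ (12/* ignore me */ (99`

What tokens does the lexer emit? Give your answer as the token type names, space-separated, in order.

pos=0: enter COMMENT mode (saw '/*')
exit COMMENT mode (now at pos=8)
pos=9: emit LPAREN '('
pos=10: emit NUM '12' (now at pos=12)
pos=12: enter COMMENT mode (saw '/*')
exit COMMENT mode (now at pos=27)
pos=28: emit LPAREN '('
pos=29: emit NUM '99' (now at pos=31)
DONE. 4 tokens: [LPAREN, NUM, LPAREN, NUM]

Answer: LPAREN NUM LPAREN NUM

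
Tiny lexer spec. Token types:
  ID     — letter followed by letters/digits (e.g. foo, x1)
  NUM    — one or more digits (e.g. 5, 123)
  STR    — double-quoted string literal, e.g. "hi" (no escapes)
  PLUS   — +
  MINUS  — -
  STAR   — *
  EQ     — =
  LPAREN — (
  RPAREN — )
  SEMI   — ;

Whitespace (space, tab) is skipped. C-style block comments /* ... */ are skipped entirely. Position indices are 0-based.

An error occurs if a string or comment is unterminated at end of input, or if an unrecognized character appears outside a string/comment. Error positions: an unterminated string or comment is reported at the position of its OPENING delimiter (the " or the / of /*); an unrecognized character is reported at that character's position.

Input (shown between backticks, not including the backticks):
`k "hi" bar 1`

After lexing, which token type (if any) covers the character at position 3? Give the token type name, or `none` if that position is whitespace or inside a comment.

pos=0: emit ID 'k' (now at pos=1)
pos=2: enter STRING mode
pos=2: emit STR "hi" (now at pos=6)
pos=7: emit ID 'bar' (now at pos=10)
pos=11: emit NUM '1' (now at pos=12)
DONE. 4 tokens: [ID, STR, ID, NUM]
Position 3: char is 'h' -> STR

Answer: STR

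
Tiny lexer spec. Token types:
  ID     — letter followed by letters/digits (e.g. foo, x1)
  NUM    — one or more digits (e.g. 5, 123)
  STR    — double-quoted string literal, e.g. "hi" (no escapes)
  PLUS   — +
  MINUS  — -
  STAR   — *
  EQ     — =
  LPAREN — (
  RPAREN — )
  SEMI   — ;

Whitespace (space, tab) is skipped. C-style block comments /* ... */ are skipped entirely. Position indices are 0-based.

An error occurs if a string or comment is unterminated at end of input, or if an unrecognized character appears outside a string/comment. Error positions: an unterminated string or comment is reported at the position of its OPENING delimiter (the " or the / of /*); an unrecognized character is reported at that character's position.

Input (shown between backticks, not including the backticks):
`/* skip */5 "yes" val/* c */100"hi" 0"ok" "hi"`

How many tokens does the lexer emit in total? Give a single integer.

Answer: 8

Derivation:
pos=0: enter COMMENT mode (saw '/*')
exit COMMENT mode (now at pos=10)
pos=10: emit NUM '5' (now at pos=11)
pos=12: enter STRING mode
pos=12: emit STR "yes" (now at pos=17)
pos=18: emit ID 'val' (now at pos=21)
pos=21: enter COMMENT mode (saw '/*')
exit COMMENT mode (now at pos=28)
pos=28: emit NUM '100' (now at pos=31)
pos=31: enter STRING mode
pos=31: emit STR "hi" (now at pos=35)
pos=36: emit NUM '0' (now at pos=37)
pos=37: enter STRING mode
pos=37: emit STR "ok" (now at pos=41)
pos=42: enter STRING mode
pos=42: emit STR "hi" (now at pos=46)
DONE. 8 tokens: [NUM, STR, ID, NUM, STR, NUM, STR, STR]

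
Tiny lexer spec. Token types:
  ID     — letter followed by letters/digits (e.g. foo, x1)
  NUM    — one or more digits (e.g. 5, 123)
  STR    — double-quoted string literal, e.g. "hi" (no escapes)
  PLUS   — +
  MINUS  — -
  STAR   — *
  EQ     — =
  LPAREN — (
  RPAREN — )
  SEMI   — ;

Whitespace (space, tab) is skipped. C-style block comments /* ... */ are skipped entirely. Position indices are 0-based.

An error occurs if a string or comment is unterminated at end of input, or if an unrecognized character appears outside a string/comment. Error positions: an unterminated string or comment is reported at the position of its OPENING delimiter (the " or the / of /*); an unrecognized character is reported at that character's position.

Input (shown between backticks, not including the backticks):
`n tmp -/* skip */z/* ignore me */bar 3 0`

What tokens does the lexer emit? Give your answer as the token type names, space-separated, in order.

Answer: ID ID MINUS ID ID NUM NUM

Derivation:
pos=0: emit ID 'n' (now at pos=1)
pos=2: emit ID 'tmp' (now at pos=5)
pos=6: emit MINUS '-'
pos=7: enter COMMENT mode (saw '/*')
exit COMMENT mode (now at pos=17)
pos=17: emit ID 'z' (now at pos=18)
pos=18: enter COMMENT mode (saw '/*')
exit COMMENT mode (now at pos=33)
pos=33: emit ID 'bar' (now at pos=36)
pos=37: emit NUM '3' (now at pos=38)
pos=39: emit NUM '0' (now at pos=40)
DONE. 7 tokens: [ID, ID, MINUS, ID, ID, NUM, NUM]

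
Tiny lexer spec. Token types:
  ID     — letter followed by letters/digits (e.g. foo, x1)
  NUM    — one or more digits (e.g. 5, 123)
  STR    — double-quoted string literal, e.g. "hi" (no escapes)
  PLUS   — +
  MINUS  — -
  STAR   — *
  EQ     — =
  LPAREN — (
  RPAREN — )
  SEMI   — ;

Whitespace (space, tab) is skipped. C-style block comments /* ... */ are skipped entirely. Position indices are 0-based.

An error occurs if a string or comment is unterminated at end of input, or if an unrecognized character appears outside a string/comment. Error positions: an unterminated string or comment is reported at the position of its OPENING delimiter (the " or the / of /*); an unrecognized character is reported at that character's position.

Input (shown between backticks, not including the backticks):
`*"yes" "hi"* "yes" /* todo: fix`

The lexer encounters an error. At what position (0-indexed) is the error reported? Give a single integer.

Answer: 19

Derivation:
pos=0: emit STAR '*'
pos=1: enter STRING mode
pos=1: emit STR "yes" (now at pos=6)
pos=7: enter STRING mode
pos=7: emit STR "hi" (now at pos=11)
pos=11: emit STAR '*'
pos=13: enter STRING mode
pos=13: emit STR "yes" (now at pos=18)
pos=19: enter COMMENT mode (saw '/*')
pos=19: ERROR — unterminated comment (reached EOF)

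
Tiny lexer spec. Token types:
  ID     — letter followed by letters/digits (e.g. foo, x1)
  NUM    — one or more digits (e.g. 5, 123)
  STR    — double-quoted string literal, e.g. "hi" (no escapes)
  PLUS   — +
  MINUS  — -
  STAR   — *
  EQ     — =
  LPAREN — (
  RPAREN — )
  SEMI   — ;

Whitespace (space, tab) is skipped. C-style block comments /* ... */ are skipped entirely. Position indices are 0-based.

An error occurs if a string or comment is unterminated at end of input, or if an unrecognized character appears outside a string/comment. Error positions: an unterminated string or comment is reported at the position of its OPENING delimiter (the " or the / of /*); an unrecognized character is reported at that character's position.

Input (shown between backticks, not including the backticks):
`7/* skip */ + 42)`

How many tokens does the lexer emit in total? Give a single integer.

pos=0: emit NUM '7' (now at pos=1)
pos=1: enter COMMENT mode (saw '/*')
exit COMMENT mode (now at pos=11)
pos=12: emit PLUS '+'
pos=14: emit NUM '42' (now at pos=16)
pos=16: emit RPAREN ')'
DONE. 4 tokens: [NUM, PLUS, NUM, RPAREN]

Answer: 4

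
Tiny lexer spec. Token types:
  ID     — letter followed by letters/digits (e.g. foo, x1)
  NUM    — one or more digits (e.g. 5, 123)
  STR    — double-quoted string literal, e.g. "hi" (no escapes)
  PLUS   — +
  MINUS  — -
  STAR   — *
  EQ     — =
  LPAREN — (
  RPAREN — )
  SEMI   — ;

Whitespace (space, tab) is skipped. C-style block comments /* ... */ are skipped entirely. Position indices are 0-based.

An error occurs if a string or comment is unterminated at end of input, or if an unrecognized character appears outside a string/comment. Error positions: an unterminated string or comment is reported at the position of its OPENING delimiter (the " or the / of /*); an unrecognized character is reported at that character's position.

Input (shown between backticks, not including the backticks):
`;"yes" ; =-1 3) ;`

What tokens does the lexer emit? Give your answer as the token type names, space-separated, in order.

Answer: SEMI STR SEMI EQ MINUS NUM NUM RPAREN SEMI

Derivation:
pos=0: emit SEMI ';'
pos=1: enter STRING mode
pos=1: emit STR "yes" (now at pos=6)
pos=7: emit SEMI ';'
pos=9: emit EQ '='
pos=10: emit MINUS '-'
pos=11: emit NUM '1' (now at pos=12)
pos=13: emit NUM '3' (now at pos=14)
pos=14: emit RPAREN ')'
pos=16: emit SEMI ';'
DONE. 9 tokens: [SEMI, STR, SEMI, EQ, MINUS, NUM, NUM, RPAREN, SEMI]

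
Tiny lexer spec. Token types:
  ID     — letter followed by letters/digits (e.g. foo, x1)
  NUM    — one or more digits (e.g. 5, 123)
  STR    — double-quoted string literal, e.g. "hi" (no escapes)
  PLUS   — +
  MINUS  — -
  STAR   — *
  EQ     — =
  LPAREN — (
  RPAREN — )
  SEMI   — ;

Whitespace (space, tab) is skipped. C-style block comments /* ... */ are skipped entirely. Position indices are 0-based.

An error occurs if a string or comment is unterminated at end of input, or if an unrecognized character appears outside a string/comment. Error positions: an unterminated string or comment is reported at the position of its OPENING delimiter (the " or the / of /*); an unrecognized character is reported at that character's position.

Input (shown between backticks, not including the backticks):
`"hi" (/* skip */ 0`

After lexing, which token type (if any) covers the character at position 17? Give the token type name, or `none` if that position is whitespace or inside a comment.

pos=0: enter STRING mode
pos=0: emit STR "hi" (now at pos=4)
pos=5: emit LPAREN '('
pos=6: enter COMMENT mode (saw '/*')
exit COMMENT mode (now at pos=16)
pos=17: emit NUM '0' (now at pos=18)
DONE. 3 tokens: [STR, LPAREN, NUM]
Position 17: char is '0' -> NUM

Answer: NUM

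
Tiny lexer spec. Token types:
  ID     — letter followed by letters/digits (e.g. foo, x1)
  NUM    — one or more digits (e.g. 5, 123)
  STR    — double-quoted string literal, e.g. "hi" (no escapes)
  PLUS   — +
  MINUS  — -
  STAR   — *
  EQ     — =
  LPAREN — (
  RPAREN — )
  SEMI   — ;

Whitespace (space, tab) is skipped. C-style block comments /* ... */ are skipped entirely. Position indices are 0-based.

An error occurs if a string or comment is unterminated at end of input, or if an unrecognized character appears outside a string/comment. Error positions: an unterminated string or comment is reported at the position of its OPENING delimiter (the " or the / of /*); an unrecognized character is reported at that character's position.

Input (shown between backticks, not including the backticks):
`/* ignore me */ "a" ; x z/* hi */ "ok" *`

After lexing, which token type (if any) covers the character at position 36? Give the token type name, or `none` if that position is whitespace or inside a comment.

Answer: STR

Derivation:
pos=0: enter COMMENT mode (saw '/*')
exit COMMENT mode (now at pos=15)
pos=16: enter STRING mode
pos=16: emit STR "a" (now at pos=19)
pos=20: emit SEMI ';'
pos=22: emit ID 'x' (now at pos=23)
pos=24: emit ID 'z' (now at pos=25)
pos=25: enter COMMENT mode (saw '/*')
exit COMMENT mode (now at pos=33)
pos=34: enter STRING mode
pos=34: emit STR "ok" (now at pos=38)
pos=39: emit STAR '*'
DONE. 6 tokens: [STR, SEMI, ID, ID, STR, STAR]
Position 36: char is 'k' -> STR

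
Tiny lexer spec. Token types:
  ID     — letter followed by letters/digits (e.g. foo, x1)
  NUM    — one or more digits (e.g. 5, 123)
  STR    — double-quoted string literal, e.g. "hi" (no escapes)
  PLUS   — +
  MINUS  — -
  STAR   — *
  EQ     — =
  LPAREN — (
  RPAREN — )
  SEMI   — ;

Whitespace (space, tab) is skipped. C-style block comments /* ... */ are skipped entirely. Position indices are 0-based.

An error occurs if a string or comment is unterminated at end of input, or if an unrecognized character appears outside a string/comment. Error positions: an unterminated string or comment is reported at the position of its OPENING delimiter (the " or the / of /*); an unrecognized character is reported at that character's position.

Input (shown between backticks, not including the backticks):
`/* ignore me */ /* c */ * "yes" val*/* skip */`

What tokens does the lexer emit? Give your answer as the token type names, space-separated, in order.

pos=0: enter COMMENT mode (saw '/*')
exit COMMENT mode (now at pos=15)
pos=16: enter COMMENT mode (saw '/*')
exit COMMENT mode (now at pos=23)
pos=24: emit STAR '*'
pos=26: enter STRING mode
pos=26: emit STR "yes" (now at pos=31)
pos=32: emit ID 'val' (now at pos=35)
pos=35: emit STAR '*'
pos=36: enter COMMENT mode (saw '/*')
exit COMMENT mode (now at pos=46)
DONE. 4 tokens: [STAR, STR, ID, STAR]

Answer: STAR STR ID STAR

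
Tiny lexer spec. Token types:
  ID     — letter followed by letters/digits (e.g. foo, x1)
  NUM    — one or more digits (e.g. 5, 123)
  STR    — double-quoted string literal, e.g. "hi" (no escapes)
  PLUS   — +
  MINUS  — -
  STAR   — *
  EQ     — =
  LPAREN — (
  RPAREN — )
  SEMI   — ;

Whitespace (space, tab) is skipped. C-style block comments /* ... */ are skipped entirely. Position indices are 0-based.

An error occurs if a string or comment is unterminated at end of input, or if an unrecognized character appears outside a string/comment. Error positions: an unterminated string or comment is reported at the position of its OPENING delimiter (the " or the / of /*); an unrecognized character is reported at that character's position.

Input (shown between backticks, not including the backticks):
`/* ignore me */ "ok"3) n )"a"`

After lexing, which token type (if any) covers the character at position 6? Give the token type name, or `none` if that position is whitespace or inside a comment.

pos=0: enter COMMENT mode (saw '/*')
exit COMMENT mode (now at pos=15)
pos=16: enter STRING mode
pos=16: emit STR "ok" (now at pos=20)
pos=20: emit NUM '3' (now at pos=21)
pos=21: emit RPAREN ')'
pos=23: emit ID 'n' (now at pos=24)
pos=25: emit RPAREN ')'
pos=26: enter STRING mode
pos=26: emit STR "a" (now at pos=29)
DONE. 6 tokens: [STR, NUM, RPAREN, ID, RPAREN, STR]
Position 6: char is 'o' -> none

Answer: none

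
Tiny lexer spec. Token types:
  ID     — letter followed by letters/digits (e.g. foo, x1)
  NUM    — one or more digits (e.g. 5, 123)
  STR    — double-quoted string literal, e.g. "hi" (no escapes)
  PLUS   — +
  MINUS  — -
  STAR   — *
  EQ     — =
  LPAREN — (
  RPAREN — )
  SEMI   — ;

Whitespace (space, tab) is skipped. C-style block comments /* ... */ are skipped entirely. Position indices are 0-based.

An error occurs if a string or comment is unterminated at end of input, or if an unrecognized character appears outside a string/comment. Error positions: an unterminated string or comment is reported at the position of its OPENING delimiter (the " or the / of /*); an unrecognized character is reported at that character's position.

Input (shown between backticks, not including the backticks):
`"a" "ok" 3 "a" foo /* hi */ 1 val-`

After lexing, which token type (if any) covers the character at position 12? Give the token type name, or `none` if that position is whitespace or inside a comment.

Answer: STR

Derivation:
pos=0: enter STRING mode
pos=0: emit STR "a" (now at pos=3)
pos=4: enter STRING mode
pos=4: emit STR "ok" (now at pos=8)
pos=9: emit NUM '3' (now at pos=10)
pos=11: enter STRING mode
pos=11: emit STR "a" (now at pos=14)
pos=15: emit ID 'foo' (now at pos=18)
pos=19: enter COMMENT mode (saw '/*')
exit COMMENT mode (now at pos=27)
pos=28: emit NUM '1' (now at pos=29)
pos=30: emit ID 'val' (now at pos=33)
pos=33: emit MINUS '-'
DONE. 8 tokens: [STR, STR, NUM, STR, ID, NUM, ID, MINUS]
Position 12: char is 'a' -> STR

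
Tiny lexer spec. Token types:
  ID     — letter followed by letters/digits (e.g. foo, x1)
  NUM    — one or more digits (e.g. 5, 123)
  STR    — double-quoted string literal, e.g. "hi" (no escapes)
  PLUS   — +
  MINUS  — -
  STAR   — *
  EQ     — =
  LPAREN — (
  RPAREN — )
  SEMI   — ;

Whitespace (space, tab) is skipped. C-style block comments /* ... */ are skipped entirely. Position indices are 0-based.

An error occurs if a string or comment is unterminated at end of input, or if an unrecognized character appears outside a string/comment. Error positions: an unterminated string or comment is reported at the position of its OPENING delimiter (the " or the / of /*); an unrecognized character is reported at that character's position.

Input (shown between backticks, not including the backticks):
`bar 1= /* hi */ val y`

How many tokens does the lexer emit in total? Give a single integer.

Answer: 5

Derivation:
pos=0: emit ID 'bar' (now at pos=3)
pos=4: emit NUM '1' (now at pos=5)
pos=5: emit EQ '='
pos=7: enter COMMENT mode (saw '/*')
exit COMMENT mode (now at pos=15)
pos=16: emit ID 'val' (now at pos=19)
pos=20: emit ID 'y' (now at pos=21)
DONE. 5 tokens: [ID, NUM, EQ, ID, ID]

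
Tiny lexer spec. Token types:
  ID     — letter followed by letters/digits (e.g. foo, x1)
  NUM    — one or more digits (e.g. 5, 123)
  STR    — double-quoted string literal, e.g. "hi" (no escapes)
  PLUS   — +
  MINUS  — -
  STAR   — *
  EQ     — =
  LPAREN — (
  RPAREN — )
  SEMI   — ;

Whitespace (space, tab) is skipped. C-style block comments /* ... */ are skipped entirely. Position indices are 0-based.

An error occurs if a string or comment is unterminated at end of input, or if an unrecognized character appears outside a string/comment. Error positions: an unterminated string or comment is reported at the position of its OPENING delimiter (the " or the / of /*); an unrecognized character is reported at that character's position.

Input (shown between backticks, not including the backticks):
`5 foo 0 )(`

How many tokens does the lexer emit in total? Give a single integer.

pos=0: emit NUM '5' (now at pos=1)
pos=2: emit ID 'foo' (now at pos=5)
pos=6: emit NUM '0' (now at pos=7)
pos=8: emit RPAREN ')'
pos=9: emit LPAREN '('
DONE. 5 tokens: [NUM, ID, NUM, RPAREN, LPAREN]

Answer: 5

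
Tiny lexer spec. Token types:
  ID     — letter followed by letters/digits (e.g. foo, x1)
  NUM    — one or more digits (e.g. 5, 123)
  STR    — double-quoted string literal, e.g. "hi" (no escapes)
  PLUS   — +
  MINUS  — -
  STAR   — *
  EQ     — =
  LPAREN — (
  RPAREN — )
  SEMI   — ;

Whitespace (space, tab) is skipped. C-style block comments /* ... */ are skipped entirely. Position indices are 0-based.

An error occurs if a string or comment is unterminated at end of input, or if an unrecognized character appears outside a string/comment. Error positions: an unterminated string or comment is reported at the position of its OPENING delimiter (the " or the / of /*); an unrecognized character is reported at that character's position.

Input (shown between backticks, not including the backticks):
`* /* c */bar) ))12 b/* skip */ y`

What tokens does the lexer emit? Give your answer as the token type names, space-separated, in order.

pos=0: emit STAR '*'
pos=2: enter COMMENT mode (saw '/*')
exit COMMENT mode (now at pos=9)
pos=9: emit ID 'bar' (now at pos=12)
pos=12: emit RPAREN ')'
pos=14: emit RPAREN ')'
pos=15: emit RPAREN ')'
pos=16: emit NUM '12' (now at pos=18)
pos=19: emit ID 'b' (now at pos=20)
pos=20: enter COMMENT mode (saw '/*')
exit COMMENT mode (now at pos=30)
pos=31: emit ID 'y' (now at pos=32)
DONE. 8 tokens: [STAR, ID, RPAREN, RPAREN, RPAREN, NUM, ID, ID]

Answer: STAR ID RPAREN RPAREN RPAREN NUM ID ID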